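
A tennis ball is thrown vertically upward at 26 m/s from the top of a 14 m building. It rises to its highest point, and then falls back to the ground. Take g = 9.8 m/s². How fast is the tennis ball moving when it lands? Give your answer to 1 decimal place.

30.8 m/s

Phase 1 (rising): v₀ = 26.0 m/s, a = -9.8 m/s².
v = v₀ + at → t = (0 − 26.0) / -9.8 = 2.65 s
v² = v₀² + 2aΔx → Δx = (0² − 26.0²)/(2·-9.8) = 34.5 m

Phase 2 (falling): v₀ = 0 m/s, a = -9.8 m/s².
Falls 48.5 m from rest: t = √(2·48.5/9.8) = 3.15 s; v = g·t = 30.8 m/s.
Final speed = 30.8 m/s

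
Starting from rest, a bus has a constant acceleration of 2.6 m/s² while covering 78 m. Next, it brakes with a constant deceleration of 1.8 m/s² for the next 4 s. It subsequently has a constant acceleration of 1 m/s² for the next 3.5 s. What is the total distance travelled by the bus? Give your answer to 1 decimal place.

195.6 m

Phase 1 (accelerating): v₀ = 0 m/s, a = 2.6 m/s².
v² = v₀² + 2aΔx = 0² + 2·2.6·78 = 406 → v = 20.1 m/s
t = (v − v₀)/a = (20.1 − 0)/2.6 = 7.75 s

Phase 2 (decelerating): v₀ = 20.1 m/s, a = -1.8 m/s².
v = v₀ + at = 20.1 + (-1.8)(4) = 12.9 m/s
Δx = v₀t + ½at² = 20.1·4 + 0.5·-1.8·4² = 66.2 m

Phase 3 (accelerating): v₀ = 12.9 m/s, a = 1 m/s².
v = v₀ + at = 12.9 + (1)(3.5) = 16.4 m/s
Δx = v₀t + ½at² = 12.9·3.5 + 0.5·1·3.5² = 51.4 m
Total distance = 78.0 + 66.2 + 51.4 = 196 m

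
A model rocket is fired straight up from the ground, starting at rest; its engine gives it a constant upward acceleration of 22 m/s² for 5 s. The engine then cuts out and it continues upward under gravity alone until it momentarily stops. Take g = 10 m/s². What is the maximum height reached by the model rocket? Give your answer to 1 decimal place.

Phase 1 (powered ascent): v₀ = 0 m/s, a = 22 m/s².
v = v₀ + at = 0 + (22)(5) = 110 m/s
Δx = v₀t + ½at² = 0·5 + 0.5·22·5² = 275 m

Phase 2 (coasting upward): v₀ = 110 m/s, a = -10 m/s².
v = v₀ + at → t = (0 − 110) / -10 = 11.0 s
v² = v₀² + 2aΔx → Δx = (0² − 110²)/(2·-10) = 605 m
Maximum height = 275 + 605 = 880 m

880.0 m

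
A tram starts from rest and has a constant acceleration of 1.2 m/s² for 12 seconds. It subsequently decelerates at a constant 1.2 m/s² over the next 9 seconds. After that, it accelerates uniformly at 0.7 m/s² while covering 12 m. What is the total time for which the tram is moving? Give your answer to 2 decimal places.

Phase 1 (accelerating): v₀ = 0 m/s, a = 1.2 m/s².
v = v₀ + at = 0 + (1.2)(12) = 14.4 m/s
Δx = v₀t + ½at² = 0·12 + 0.5·1.2·12² = 86.4 m

Phase 2 (decelerating): v₀ = 14.4 m/s, a = -1.2 m/s².
v = v₀ + at = 14.4 + (-1.2)(9) = 3.60 m/s
Δx = v₀t + ½at² = 14.4·9 + 0.5·-1.2·9² = 81.0 m

Phase 3 (accelerating): v₀ = 3.60 m/s, a = 0.7 m/s².
v² = v₀² + 2aΔx = 3.60² + 2·0.7·12 = 29.8 → v = 5.46 m/s
t = (v − v₀)/a = (5.46 − 3.60)/0.7 = 2.65 s
Total time = 12.0 + 9.00 + 2.65 = 23.7 s

23.65 s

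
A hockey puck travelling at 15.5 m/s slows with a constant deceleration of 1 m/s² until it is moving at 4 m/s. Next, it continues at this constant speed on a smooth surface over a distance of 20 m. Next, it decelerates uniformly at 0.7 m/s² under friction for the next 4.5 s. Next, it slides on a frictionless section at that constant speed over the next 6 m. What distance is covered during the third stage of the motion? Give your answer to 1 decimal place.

10.9 m

Phase 1 (decelerating): v₀ = 15.5 m/s, a = -1 m/s².
v = v₀ + at → t = (4 − 15.5) / -1 = 11.5 s
v² = v₀² + 2aΔx → Δx = (4² − 15.5²)/(2·-1) = 112 m

Phase 2 (constant speed): v₀ = 4.00 m/s, a = 0 m/s².
Constant speed: t = d/v = 20/4.00 = 5.00 s

Phase 3 (decelerating): v₀ = 4.00 m/s, a = -0.7 m/s².
v = v₀ + at = 4.00 + (-0.7)(4.5) = 0.850 m/s
Δx = v₀t + ½at² = 4.00·4.5 + 0.5·-0.7·4.5² = 10.9 m
Distance in phase 3 = 10.9 m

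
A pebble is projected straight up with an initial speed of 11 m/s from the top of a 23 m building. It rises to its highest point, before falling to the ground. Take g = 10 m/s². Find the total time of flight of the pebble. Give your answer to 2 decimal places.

Phase 1 (rising): v₀ = 11.0 m/s, a = -10 m/s².
v = v₀ + at → t = (0 − 11.0) / -10 = 1.10 s
v² = v₀² + 2aΔx → Δx = (0² − 11.0²)/(2·-10) = 6.05 m

Phase 2 (falling): v₀ = 0 m/s, a = -10 m/s².
Falls 29.1 m from rest: t = √(2·29.1/10) = 2.41 s; v = g·t = 24.1 m/s.
Total time = 1.10 + 2.41 = 3.51 s

3.51 s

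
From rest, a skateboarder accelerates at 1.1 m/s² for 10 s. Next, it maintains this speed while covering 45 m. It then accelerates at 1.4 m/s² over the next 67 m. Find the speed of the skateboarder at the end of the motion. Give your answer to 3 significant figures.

17.6 m/s

Phase 1 (accelerating): v₀ = 0 m/s, a = 1.1 m/s².
v = v₀ + at = 0 + (1.1)(10) = 11.0 m/s
Δx = v₀t + ½at² = 0·10 + 0.5·1.1·10² = 55.0 m

Phase 2 (constant speed): v₀ = 11.0 m/s, a = 0 m/s².
Constant speed: t = d/v = 45/11.0 = 4.09 s

Phase 3 (accelerating): v₀ = 11.0 m/s, a = 1.4 m/s².
v² = v₀² + 2aΔx = 11.0² + 2·1.4·67 = 309 → v = 17.6 m/s
t = (v − v₀)/a = (17.6 − 11.0)/1.4 = 4.69 s
Final speed = 17.6 m/s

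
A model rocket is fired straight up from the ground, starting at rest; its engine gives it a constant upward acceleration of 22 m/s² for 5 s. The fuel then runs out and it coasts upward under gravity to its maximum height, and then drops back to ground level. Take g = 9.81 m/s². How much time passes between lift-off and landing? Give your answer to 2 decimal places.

Phase 1 (powered ascent): v₀ = 0 m/s, a = 22 m/s².
v = v₀ + at = 0 + (22)(5) = 110 m/s
Δx = v₀t + ½at² = 0·5 + 0.5·22·5² = 275 m

Phase 2 (coasting upward): v₀ = 110 m/s, a = -9.81 m/s².
v = v₀ + at → t = (0 − 110) / -9.81 = 11.2 s
v² = v₀² + 2aΔx → Δx = (0² − 110²)/(2·-9.81) = 617 m

Phase 3 (free fall): v₀ = 0 m/s, a = -9.81 m/s².
Falls 892 m from rest: t = √(2·892/9.81) = 13.5 s; v = g·t = 132 m/s.
Total time = 5.00 + 11.2 + 13.5 = 29.7 s

29.70 s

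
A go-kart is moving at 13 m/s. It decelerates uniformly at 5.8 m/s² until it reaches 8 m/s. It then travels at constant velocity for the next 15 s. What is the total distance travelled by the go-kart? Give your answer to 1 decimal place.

129.1 m

Phase 1 (decelerating): v₀ = 13.0 m/s, a = -5.8 m/s².
v = v₀ + at → t = (8 − 13.0) / -5.8 = 0.862 s
v² = v₀² + 2aΔx → Δx = (8² − 13.0²)/(2·-5.8) = 9.05 m

Phase 2 (constant speed): v₀ = 8.00 m/s, a = 0 m/s².
v = v₀ + at = 8.00 + (0)(15) = 8.00 m/s
Δx = v₀t + ½at² = 8.00·15 + 0.5·0·15² = 120 m
Total distance = 9.05 + 120 = 129 m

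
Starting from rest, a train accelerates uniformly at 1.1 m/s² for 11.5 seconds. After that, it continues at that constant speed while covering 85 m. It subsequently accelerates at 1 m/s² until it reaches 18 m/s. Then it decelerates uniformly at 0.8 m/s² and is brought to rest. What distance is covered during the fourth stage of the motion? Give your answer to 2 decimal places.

202.50 m

Phase 1 (accelerating): v₀ = 0 m/s, a = 1.1 m/s².
v = v₀ + at = 0 + (1.1)(11.5) = 12.7 m/s
Δx = v₀t + ½at² = 0·11.5 + 0.5·1.1·11.5² = 72.7 m

Phase 2 (constant speed): v₀ = 12.7 m/s, a = 0 m/s².
Constant speed: t = d/v = 85/12.7 = 6.72 s

Phase 3 (accelerating): v₀ = 12.7 m/s, a = 1 m/s².
v = v₀ + at → t = (18 − 12.7) / 1 = 5.35 s
v² = v₀² + 2aΔx → Δx = (18² − 12.7²)/(2·1) = 82.0 m

Phase 4 (decelerating): v₀ = 18.0 m/s, a = -0.8 m/s².
v = v₀ + at → t = (0 − 18.0) / -0.8 = 22.5 s
v² = v₀² + 2aΔx → Δx = (0² − 18.0²)/(2·-0.8) = 202 m
Distance in phase 4 = 202 m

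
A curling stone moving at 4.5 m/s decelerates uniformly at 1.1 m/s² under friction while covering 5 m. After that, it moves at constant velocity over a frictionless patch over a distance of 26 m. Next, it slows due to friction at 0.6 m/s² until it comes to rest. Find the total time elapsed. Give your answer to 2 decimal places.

14.94 s

Phase 1 (decelerating): v₀ = 4.50 m/s, a = -1.1 m/s².
v² = v₀² + 2aΔx = 4.50² + 2·-1.1·5 = 9.25 → v = 3.04 m/s
t = (v − v₀)/a = (3.04 − 4.50)/-1.1 = 1.33 s

Phase 2 (constant speed): v₀ = 3.04 m/s, a = 0 m/s².
Constant speed: t = d/v = 26/3.04 = 8.55 s

Phase 3 (decelerating): v₀ = 3.04 m/s, a = -0.6 m/s².
v = v₀ + at → t = (0 − 3.04) / -0.6 = 5.07 s
v² = v₀² + 2aΔx → Δx = (0² − 3.04²)/(2·-0.6) = 7.71 m
Total time = 1.33 + 8.55 + 5.07 = 14.9 s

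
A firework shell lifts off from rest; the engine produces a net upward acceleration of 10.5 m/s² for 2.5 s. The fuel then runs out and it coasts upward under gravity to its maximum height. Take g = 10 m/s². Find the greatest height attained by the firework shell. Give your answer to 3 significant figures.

Phase 1 (powered ascent): v₀ = 0 m/s, a = 10.5 m/s².
v = v₀ + at = 0 + (10.5)(2.5) = 26.2 m/s
Δx = v₀t + ½at² = 0·2.5 + 0.5·10.5·2.5² = 32.8 m

Phase 2 (coasting upward): v₀ = 26.2 m/s, a = -10 m/s².
v = v₀ + at → t = (0 − 26.2) / -10 = 2.62 s
v² = v₀² + 2aΔx → Δx = (0² − 26.2²)/(2·-10) = 34.5 m
Maximum height = 32.8 + 34.5 = 67.3 m

67.3 m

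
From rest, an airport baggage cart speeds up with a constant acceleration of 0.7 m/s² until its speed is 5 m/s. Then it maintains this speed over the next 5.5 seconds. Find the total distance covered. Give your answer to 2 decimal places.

45.36 m

Phase 1 (accelerating): v₀ = 0 m/s, a = 0.7 m/s².
v = v₀ + at → t = (5 − 0) / 0.7 = 7.14 s
v² = v₀² + 2aΔx → Δx = (5² − 0²)/(2·0.7) = 17.9 m

Phase 2 (constant speed): v₀ = 5.00 m/s, a = 0 m/s².
v = v₀ + at = 5.00 + (0)(5.5) = 5.00 m/s
Δx = v₀t + ½at² = 5.00·5.5 + 0.5·0·5.5² = 27.5 m
Total distance = 17.9 + 27.5 = 45.4 m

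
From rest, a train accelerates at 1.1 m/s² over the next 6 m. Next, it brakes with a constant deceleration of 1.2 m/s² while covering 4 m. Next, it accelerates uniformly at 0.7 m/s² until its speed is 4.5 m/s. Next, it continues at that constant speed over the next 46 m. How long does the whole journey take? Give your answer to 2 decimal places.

Phase 1 (accelerating): v₀ = 0 m/s, a = 1.1 m/s².
v² = v₀² + 2aΔx = 0² + 2·1.1·6 = 13.2 → v = 3.63 m/s
t = (v − v₀)/a = (3.63 − 0)/1.1 = 3.30 s

Phase 2 (decelerating): v₀ = 3.63 m/s, a = -1.2 m/s².
v² = v₀² + 2aΔx = 3.63² + 2·-1.2·4 = 3.60 → v = 1.90 m/s
t = (v − v₀)/a = (1.90 − 3.63)/-1.2 = 1.45 s

Phase 3 (accelerating): v₀ = 1.90 m/s, a = 0.7 m/s².
v = v₀ + at → t = (4.5 − 1.90) / 0.7 = 3.72 s
v² = v₀² + 2aΔx → Δx = (4.5² − 1.90²)/(2·0.7) = 11.9 m

Phase 4 (constant speed): v₀ = 4.50 m/s, a = 0 m/s².
Constant speed: t = d/v = 46/4.50 = 10.2 s
Total time = 3.30 + 1.45 + 3.72 + 10.2 = 18.7 s

18.69 s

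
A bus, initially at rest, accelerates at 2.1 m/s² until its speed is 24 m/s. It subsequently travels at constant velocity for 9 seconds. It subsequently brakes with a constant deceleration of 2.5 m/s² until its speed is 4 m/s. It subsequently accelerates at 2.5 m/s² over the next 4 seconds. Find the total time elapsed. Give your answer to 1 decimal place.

32.4 s

Phase 1 (accelerating): v₀ = 0 m/s, a = 2.1 m/s².
v = v₀ + at → t = (24 − 0) / 2.1 = 11.4 s
v² = v₀² + 2aΔx → Δx = (24² − 0²)/(2·2.1) = 137 m

Phase 2 (constant speed): v₀ = 24.0 m/s, a = 0 m/s².
v = v₀ + at = 24.0 + (0)(9) = 24.0 m/s
Δx = v₀t + ½at² = 24.0·9 + 0.5·0·9² = 216 m

Phase 3 (decelerating): v₀ = 24.0 m/s, a = -2.5 m/s².
v = v₀ + at → t = (4 − 24.0) / -2.5 = 8.00 s
v² = v₀² + 2aΔx → Δx = (4² − 24.0²)/(2·-2.5) = 112 m

Phase 4 (accelerating): v₀ = 4.00 m/s, a = 2.5 m/s².
v = v₀ + at = 4.00 + (2.5)(4) = 14.0 m/s
Δx = v₀t + ½at² = 4.00·4 + 0.5·2.5·4² = 36.0 m
Total time = 11.4 + 9.00 + 8.00 + 4.00 = 32.4 s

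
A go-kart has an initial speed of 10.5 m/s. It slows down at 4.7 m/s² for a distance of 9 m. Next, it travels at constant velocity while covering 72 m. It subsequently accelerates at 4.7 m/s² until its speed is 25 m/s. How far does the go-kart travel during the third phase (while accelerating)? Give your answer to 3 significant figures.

Phase 1 (decelerating): v₀ = 10.5 m/s, a = -4.7 m/s².
v² = v₀² + 2aΔx = 10.5² + 2·-4.7·9 = 25.6 → v = 5.06 m/s
t = (v − v₀)/a = (5.06 − 10.5)/-4.7 = 1.16 s

Phase 2 (constant speed): v₀ = 5.06 m/s, a = 0 m/s².
Constant speed: t = d/v = 72/5.06 = 14.2 s

Phase 3 (accelerating): v₀ = 5.06 m/s, a = 4.7 m/s².
v = v₀ + at → t = (25 − 5.06) / 4.7 = 4.24 s
v² = v₀² + 2aΔx → Δx = (25² − 5.06²)/(2·4.7) = 63.8 m
Distance in phase 3 = 63.8 m

63.8 m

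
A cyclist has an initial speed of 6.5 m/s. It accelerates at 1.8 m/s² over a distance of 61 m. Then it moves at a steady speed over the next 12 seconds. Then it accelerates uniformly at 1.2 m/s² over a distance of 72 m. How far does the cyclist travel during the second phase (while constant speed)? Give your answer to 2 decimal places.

Phase 1 (accelerating): v₀ = 6.50 m/s, a = 1.8 m/s².
v² = v₀² + 2aΔx = 6.50² + 2·1.8·61 = 262 → v = 16.2 m/s
t = (v − v₀)/a = (16.2 − 6.50)/1.8 = 5.38 s

Phase 2 (constant speed): v₀ = 16.2 m/s, a = 0 m/s².
v = v₀ + at = 16.2 + (0)(12) = 16.2 m/s
Δx = v₀t + ½at² = 16.2·12 + 0.5·0·12² = 194 m
Distance in phase 2 = 194 m

194.18 m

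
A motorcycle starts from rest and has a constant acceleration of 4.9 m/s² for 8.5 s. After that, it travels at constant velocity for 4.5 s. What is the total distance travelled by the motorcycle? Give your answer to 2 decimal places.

Phase 1 (accelerating): v₀ = 0 m/s, a = 4.9 m/s².
v = v₀ + at = 0 + (4.9)(8.5) = 41.7 m/s
Δx = v₀t + ½at² = 0·8.5 + 0.5·4.9·8.5² = 177 m

Phase 2 (constant speed): v₀ = 41.7 m/s, a = 0 m/s².
v = v₀ + at = 41.7 + (0)(4.5) = 41.7 m/s
Δx = v₀t + ½at² = 41.7·4.5 + 0.5·0·4.5² = 187 m
Total distance = 177 + 187 = 364 m

364.44 m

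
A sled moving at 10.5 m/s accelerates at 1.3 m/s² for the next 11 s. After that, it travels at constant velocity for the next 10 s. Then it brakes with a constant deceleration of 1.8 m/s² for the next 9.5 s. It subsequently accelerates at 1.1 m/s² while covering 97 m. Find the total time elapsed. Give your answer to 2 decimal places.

Phase 1 (accelerating): v₀ = 10.5 m/s, a = 1.3 m/s².
v = v₀ + at = 10.5 + (1.3)(11) = 24.8 m/s
Δx = v₀t + ½at² = 10.5·11 + 0.5·1.3·11² = 194 m

Phase 2 (constant speed): v₀ = 24.8 m/s, a = 0 m/s².
v = v₀ + at = 24.8 + (0)(10) = 24.8 m/s
Δx = v₀t + ½at² = 24.8·10 + 0.5·0·10² = 248 m

Phase 3 (decelerating): v₀ = 24.8 m/s, a = -1.8 m/s².
v = v₀ + at = 24.8 + (-1.8)(9.5) = 7.70 m/s
Δx = v₀t + ½at² = 24.8·9.5 + 0.5·-1.8·9.5² = 154 m

Phase 4 (accelerating): v₀ = 7.70 m/s, a = 1.1 m/s².
v² = v₀² + 2aΔx = 7.70² + 2·1.1·97 = 273 → v = 16.5 m/s
t = (v − v₀)/a = (16.5 − 7.70)/1.1 = 8.01 s
Total time = 11.0 + 10.0 + 9.50 + 8.01 = 38.5 s

38.51 s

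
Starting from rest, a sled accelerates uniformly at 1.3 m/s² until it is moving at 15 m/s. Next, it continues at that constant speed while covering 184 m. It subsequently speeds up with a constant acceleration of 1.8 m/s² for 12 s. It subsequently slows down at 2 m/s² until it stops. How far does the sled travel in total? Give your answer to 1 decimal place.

Phase 1 (accelerating): v₀ = 0 m/s, a = 1.3 m/s².
v = v₀ + at → t = (15 − 0) / 1.3 = 11.5 s
v² = v₀² + 2aΔx → Δx = (15² − 0²)/(2·1.3) = 86.5 m

Phase 2 (constant speed): v₀ = 15.0 m/s, a = 0 m/s².
Constant speed: t = d/v = 184/15.0 = 12.3 s

Phase 3 (accelerating): v₀ = 15.0 m/s, a = 1.8 m/s².
v = v₀ + at = 15.0 + (1.8)(12) = 36.6 m/s
Δx = v₀t + ½at² = 15.0·12 + 0.5·1.8·12² = 310 m

Phase 4 (decelerating): v₀ = 36.6 m/s, a = -2 m/s².
v = v₀ + at → t = (0 − 36.6) / -2 = 18.3 s
v² = v₀² + 2aΔx → Δx = (0² − 36.6²)/(2·-2) = 335 m
Total distance = 86.5 + 184 + 310 + 335 = 915 m

915.0 m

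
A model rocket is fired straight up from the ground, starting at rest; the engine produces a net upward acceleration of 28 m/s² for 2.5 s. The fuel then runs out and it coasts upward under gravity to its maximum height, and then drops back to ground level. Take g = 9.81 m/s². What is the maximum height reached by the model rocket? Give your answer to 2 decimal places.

Phase 1 (powered ascent): v₀ = 0 m/s, a = 28 m/s².
v = v₀ + at = 0 + (28)(2.5) = 70.0 m/s
Δx = v₀t + ½at² = 0·2.5 + 0.5·28·2.5² = 87.5 m

Phase 2 (coasting upward): v₀ = 70.0 m/s, a = -9.81 m/s².
v = v₀ + at → t = (0 − 70.0) / -9.81 = 7.14 s
v² = v₀² + 2aΔx → Δx = (0² − 70.0²)/(2·-9.81) = 250 m
Maximum height = 87.5 + 250 = 337 m

337.25 m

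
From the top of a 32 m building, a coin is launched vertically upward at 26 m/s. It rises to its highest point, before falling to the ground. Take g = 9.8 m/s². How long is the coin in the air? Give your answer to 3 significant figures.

Phase 1 (rising): v₀ = 26.0 m/s, a = -9.8 m/s².
v = v₀ + at → t = (0 − 26.0) / -9.8 = 2.65 s
v² = v₀² + 2aΔx → Δx = (0² − 26.0²)/(2·-9.8) = 34.5 m

Phase 2 (falling): v₀ = 0 m/s, a = -9.8 m/s².
Falls 66.5 m from rest: t = √(2·66.5/9.8) = 3.68 s; v = g·t = 36.1 m/s.
Total time = 2.65 + 3.68 = 6.34 s

6.34 s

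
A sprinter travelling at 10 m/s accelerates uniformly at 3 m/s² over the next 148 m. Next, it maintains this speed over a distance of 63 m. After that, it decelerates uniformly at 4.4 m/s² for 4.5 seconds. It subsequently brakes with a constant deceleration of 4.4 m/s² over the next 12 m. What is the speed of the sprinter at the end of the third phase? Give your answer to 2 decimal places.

Phase 1 (accelerating): v₀ = 10.0 m/s, a = 3 m/s².
v² = v₀² + 2aΔx = 10.0² + 2·3·148 = 988 → v = 31.4 m/s
t = (v − v₀)/a = (31.4 − 10.0)/3 = 7.14 s

Phase 2 (constant speed): v₀ = 31.4 m/s, a = 0 m/s².
Constant speed: t = d/v = 63/31.4 = 2.00 s

Phase 3 (decelerating): v₀ = 31.4 m/s, a = -4.4 m/s².
v = v₀ + at = 31.4 + (-4.4)(4.5) = 11.6 m/s
Δx = v₀t + ½at² = 31.4·4.5 + 0.5·-4.4·4.5² = 96.9 m
Speed at end of phase 3 = 11.6 m/s

11.63 m/s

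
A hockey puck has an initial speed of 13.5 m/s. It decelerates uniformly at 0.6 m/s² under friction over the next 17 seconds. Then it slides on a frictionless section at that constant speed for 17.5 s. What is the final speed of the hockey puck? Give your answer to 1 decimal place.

Phase 1 (decelerating): v₀ = 13.5 m/s, a = -0.6 m/s².
v = v₀ + at = 13.5 + (-0.6)(17) = 3.30 m/s
Δx = v₀t + ½at² = 13.5·17 + 0.5·-0.6·17² = 143 m

Phase 2 (constant speed): v₀ = 3.30 m/s, a = 0 m/s².
v = v₀ + at = 3.30 + (0)(17.5) = 3.30 m/s
Δx = v₀t + ½at² = 3.30·17.5 + 0.5·0·17.5² = 57.8 m
Final speed = 3.30 m/s

3.3 m/s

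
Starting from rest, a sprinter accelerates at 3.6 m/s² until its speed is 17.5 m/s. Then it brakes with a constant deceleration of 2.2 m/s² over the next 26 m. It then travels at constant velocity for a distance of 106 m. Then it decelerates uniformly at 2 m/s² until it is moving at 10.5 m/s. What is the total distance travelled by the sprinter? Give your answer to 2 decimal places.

Phase 1 (accelerating): v₀ = 0 m/s, a = 3.6 m/s².
v = v₀ + at → t = (17.5 − 0) / 3.6 = 4.86 s
v² = v₀² + 2aΔx → Δx = (17.5² − 0²)/(2·3.6) = 42.5 m

Phase 2 (decelerating): v₀ = 17.5 m/s, a = -2.2 m/s².
v² = v₀² + 2aΔx = 17.5² + 2·-2.2·26 = 192 → v = 13.9 m/s
t = (v − v₀)/a = (13.9 − 17.5)/-2.2 = 1.66 s

Phase 3 (constant speed): v₀ = 13.9 m/s, a = 0 m/s².
Constant speed: t = d/v = 106/13.9 = 7.65 s

Phase 4 (decelerating): v₀ = 13.9 m/s, a = -2 m/s².
v = v₀ + at → t = (10.5 − 13.9) / -2 = 1.68 s
v² = v₀² + 2aΔx → Δx = (10.5² − 13.9²)/(2·-2) = 20.4 m
Total distance = 42.5 + 26.0 + 106 + 20.4 = 195 m

194.93 m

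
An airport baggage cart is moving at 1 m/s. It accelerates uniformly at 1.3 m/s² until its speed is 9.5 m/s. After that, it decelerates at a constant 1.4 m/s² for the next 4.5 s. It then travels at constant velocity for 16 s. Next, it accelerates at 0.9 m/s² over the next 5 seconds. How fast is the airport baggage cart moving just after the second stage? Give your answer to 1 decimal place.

3.2 m/s

Phase 1 (accelerating): v₀ = 1.00 m/s, a = 1.3 m/s².
v = v₀ + at → t = (9.5 − 1.00) / 1.3 = 6.54 s
v² = v₀² + 2aΔx → Δx = (9.5² − 1.00²)/(2·1.3) = 34.3 m

Phase 2 (decelerating): v₀ = 9.50 m/s, a = -1.4 m/s².
v = v₀ + at = 9.50 + (-1.4)(4.5) = 3.20 m/s
Δx = v₀t + ½at² = 9.50·4.5 + 0.5·-1.4·4.5² = 28.6 m
Speed at end of phase 2 = 3.20 m/s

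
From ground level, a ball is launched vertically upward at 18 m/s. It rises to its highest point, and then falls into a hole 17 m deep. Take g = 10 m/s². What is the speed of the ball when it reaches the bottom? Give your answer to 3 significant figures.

Phase 1 (rising): v₀ = 18.0 m/s, a = -10 m/s².
v = v₀ + at → t = (0 − 18.0) / -10 = 1.80 s
v² = v₀² + 2aΔx → Δx = (0² − 18.0²)/(2·-10) = 16.2 m

Phase 2 (falling): v₀ = 0 m/s, a = -10 m/s².
Falls 33.2 m from rest: t = √(2·33.2/10) = 2.58 s; v = g·t = 25.8 m/s.
Final speed = 25.8 m/s

25.8 m/s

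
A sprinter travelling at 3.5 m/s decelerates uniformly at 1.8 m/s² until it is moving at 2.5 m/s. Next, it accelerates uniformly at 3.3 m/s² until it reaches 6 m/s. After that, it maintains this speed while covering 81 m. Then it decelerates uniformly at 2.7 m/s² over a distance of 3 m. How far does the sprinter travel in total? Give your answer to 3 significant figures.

Phase 1 (decelerating): v₀ = 3.50 m/s, a = -1.8 m/s².
v = v₀ + at → t = (2.5 − 3.50) / -1.8 = 0.556 s
v² = v₀² + 2aΔx → Δx = (2.5² − 3.50²)/(2·-1.8) = 1.67 m

Phase 2 (accelerating): v₀ = 2.50 m/s, a = 3.3 m/s².
v = v₀ + at → t = (6 − 2.50) / 3.3 = 1.06 s
v² = v₀² + 2aΔx → Δx = (6² − 2.50²)/(2·3.3) = 4.51 m

Phase 3 (constant speed): v₀ = 6.00 m/s, a = 0 m/s².
Constant speed: t = d/v = 81/6.00 = 13.5 s

Phase 4 (decelerating): v₀ = 6.00 m/s, a = -2.7 m/s².
v² = v₀² + 2aΔx = 6.00² + 2·-2.7·3 = 19.8 → v = 4.45 m/s
t = (v − v₀)/a = (4.45 − 6.00)/-2.7 = 0.574 s
Total distance = 1.67 + 4.51 + 81.0 + 3.00 = 90.2 m

90.2 m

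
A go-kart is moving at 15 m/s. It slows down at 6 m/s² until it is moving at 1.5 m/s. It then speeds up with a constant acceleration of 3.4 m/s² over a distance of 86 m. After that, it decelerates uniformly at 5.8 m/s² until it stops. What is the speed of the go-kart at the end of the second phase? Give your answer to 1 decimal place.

Phase 1 (decelerating): v₀ = 15.0 m/s, a = -6 m/s².
v = v₀ + at → t = (1.5 − 15.0) / -6 = 2.25 s
v² = v₀² + 2aΔx → Δx = (1.5² − 15.0²)/(2·-6) = 18.6 m

Phase 2 (accelerating): v₀ = 1.50 m/s, a = 3.4 m/s².
v² = v₀² + 2aΔx = 1.50² + 2·3.4·86 = 587 → v = 24.2 m/s
t = (v − v₀)/a = (24.2 − 1.50)/3.4 = 6.69 s
Speed at end of phase 2 = 24.2 m/s

24.2 m/s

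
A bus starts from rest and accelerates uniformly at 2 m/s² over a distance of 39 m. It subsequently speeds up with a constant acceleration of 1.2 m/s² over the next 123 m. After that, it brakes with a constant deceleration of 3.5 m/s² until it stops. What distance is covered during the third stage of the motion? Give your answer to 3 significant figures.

64.5 m

Phase 1 (accelerating): v₀ = 0 m/s, a = 2 m/s².
v² = v₀² + 2aΔx = 0² + 2·2·39 = 156 → v = 12.5 m/s
t = (v − v₀)/a = (12.5 − 0)/2 = 6.24 s

Phase 2 (accelerating): v₀ = 12.5 m/s, a = 1.2 m/s².
v² = v₀² + 2aΔx = 12.5² + 2·1.2·123 = 451 → v = 21.2 m/s
t = (v − v₀)/a = (21.2 − 12.5)/1.2 = 7.29 s

Phase 3 (decelerating): v₀ = 21.2 m/s, a = -3.5 m/s².
v = v₀ + at → t = (0 − 21.2) / -3.5 = 6.07 s
v² = v₀² + 2aΔx → Δx = (0² − 21.2²)/(2·-3.5) = 64.5 m
Distance in phase 3 = 64.5 m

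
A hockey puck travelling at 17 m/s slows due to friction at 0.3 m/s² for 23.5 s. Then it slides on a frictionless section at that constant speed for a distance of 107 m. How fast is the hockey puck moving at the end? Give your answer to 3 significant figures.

9.95 m/s

Phase 1 (decelerating): v₀ = 17.0 m/s, a = -0.3 m/s².
v = v₀ + at = 17.0 + (-0.3)(23.5) = 9.95 m/s
Δx = v₀t + ½at² = 17.0·23.5 + 0.5·-0.3·23.5² = 317 m

Phase 2 (constant speed): v₀ = 9.95 m/s, a = 0 m/s².
Constant speed: t = d/v = 107/9.95 = 10.8 s
Final speed = 9.95 m/s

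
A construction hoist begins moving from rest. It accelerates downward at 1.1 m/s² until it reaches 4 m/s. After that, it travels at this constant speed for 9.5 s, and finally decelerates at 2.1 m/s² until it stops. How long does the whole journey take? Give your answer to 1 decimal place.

15.0 s

Phase 1 (accelerating): v₀ = 0 m/s, a = 1.1 m/s².
v = v₀ + at → t = (4 − 0) / 1.1 = 3.64 s
v² = v₀² + 2aΔx → Δx = (4² − 0²)/(2·1.1) = 7.27 m

Phase 2 (constant speed): v₀ = 4.00 m/s, a = 0 m/s².
v = v₀ + at = 4.00 + (0)(9.5) = 4.00 m/s
Δx = v₀t + ½at² = 4.00·9.5 + 0.5·0·9.5² = 38.0 m

Phase 3 (decelerating): v₀ = 4.00 m/s, a = -2.1 m/s².
v = v₀ + at → t = (0 − 4.00) / -2.1 = 1.90 s
v² = v₀² + 2aΔx → Δx = (0² − 4.00²)/(2·-2.1) = 3.81 m
Total time = 3.64 + 9.50 + 1.90 = 15.0 s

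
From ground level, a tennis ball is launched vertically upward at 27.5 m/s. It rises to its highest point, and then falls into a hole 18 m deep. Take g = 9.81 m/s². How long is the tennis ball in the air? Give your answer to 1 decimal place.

6.2 s

Phase 1 (rising): v₀ = 27.5 m/s, a = -9.81 m/s².
v = v₀ + at → t = (0 − 27.5) / -9.81 = 2.80 s
v² = v₀² + 2aΔx → Δx = (0² − 27.5²)/(2·-9.81) = 38.5 m

Phase 2 (falling): v₀ = 0 m/s, a = -9.81 m/s².
Falls 56.5 m from rest: t = √(2·56.5/9.81) = 3.40 s; v = g·t = 33.3 m/s.
Total time = 2.80 + 3.40 = 6.20 s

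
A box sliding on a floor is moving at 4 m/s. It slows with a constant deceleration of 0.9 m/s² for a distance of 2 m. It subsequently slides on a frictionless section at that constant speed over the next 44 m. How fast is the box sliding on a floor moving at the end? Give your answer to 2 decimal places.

Phase 1 (decelerating): v₀ = 4.00 m/s, a = -0.9 m/s².
v² = v₀² + 2aΔx = 4.00² + 2·-0.9·2 = 12.4 → v = 3.52 m/s
t = (v − v₀)/a = (3.52 − 4.00)/-0.9 = 0.532 s

Phase 2 (constant speed): v₀ = 3.52 m/s, a = 0 m/s².
Constant speed: t = d/v = 44/3.52 = 12.5 s
Final speed = 3.52 m/s

3.52 m/s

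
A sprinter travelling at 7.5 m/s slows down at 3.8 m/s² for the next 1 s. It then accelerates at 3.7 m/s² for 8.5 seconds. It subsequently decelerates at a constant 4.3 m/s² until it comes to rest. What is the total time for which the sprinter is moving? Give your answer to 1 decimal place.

Phase 1 (decelerating): v₀ = 7.50 m/s, a = -3.8 m/s².
v = v₀ + at = 7.50 + (-3.8)(1) = 3.70 m/s
Δx = v₀t + ½at² = 7.50·1 + 0.5·-3.8·1² = 5.60 m

Phase 2 (accelerating): v₀ = 3.70 m/s, a = 3.7 m/s².
v = v₀ + at = 3.70 + (3.7)(8.5) = 35.2 m/s
Δx = v₀t + ½at² = 3.70·8.5 + 0.5·3.7·8.5² = 165 m

Phase 3 (decelerating): v₀ = 35.2 m/s, a = -4.3 m/s².
v = v₀ + at → t = (0 − 35.2) / -4.3 = 8.17 s
v² = v₀² + 2aΔx → Δx = (0² − 35.2²)/(2·-4.3) = 144 m
Total time = 1.00 + 8.50 + 8.17 = 17.7 s

17.7 s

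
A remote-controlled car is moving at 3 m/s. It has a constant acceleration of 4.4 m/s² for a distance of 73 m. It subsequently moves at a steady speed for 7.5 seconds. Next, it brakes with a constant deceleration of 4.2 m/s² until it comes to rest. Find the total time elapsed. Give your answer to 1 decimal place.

Phase 1 (accelerating): v₀ = 3.00 m/s, a = 4.4 m/s².
v² = v₀² + 2aΔx = 3.00² + 2·4.4·73 = 651 → v = 25.5 m/s
t = (v − v₀)/a = (25.5 − 3.00)/4.4 = 5.12 s

Phase 2 (constant speed): v₀ = 25.5 m/s, a = 0 m/s².
v = v₀ + at = 25.5 + (0)(7.5) = 25.5 m/s
Δx = v₀t + ½at² = 25.5·7.5 + 0.5·0·7.5² = 191 m

Phase 3 (decelerating): v₀ = 25.5 m/s, a = -4.2 m/s².
v = v₀ + at → t = (0 − 25.5) / -4.2 = 6.08 s
v² = v₀² + 2aΔx → Δx = (0² − 25.5²)/(2·-4.2) = 77.5 m
Total time = 5.12 + 7.50 + 6.08 = 18.7 s

18.7 s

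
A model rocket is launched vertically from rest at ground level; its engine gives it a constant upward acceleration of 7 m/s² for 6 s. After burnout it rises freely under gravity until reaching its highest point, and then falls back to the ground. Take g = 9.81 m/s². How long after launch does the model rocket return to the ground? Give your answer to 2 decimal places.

Phase 1 (powered ascent): v₀ = 0 m/s, a = 7 m/s².
v = v₀ + at = 0 + (7)(6) = 42.0 m/s
Δx = v₀t + ½at² = 0·6 + 0.5·7·6² = 126 m

Phase 2 (coasting upward): v₀ = 42.0 m/s, a = -9.81 m/s².
v = v₀ + at → t = (0 − 42.0) / -9.81 = 4.28 s
v² = v₀² + 2aΔx → Δx = (0² − 42.0²)/(2·-9.81) = 89.9 m

Phase 3 (free fall): v₀ = 0 m/s, a = -9.81 m/s².
Falls 216 m from rest: t = √(2·216/9.81) = 6.63 s; v = g·t = 65.1 m/s.
Total time = 6.00 + 4.28 + 6.63 = 16.9 s

16.92 s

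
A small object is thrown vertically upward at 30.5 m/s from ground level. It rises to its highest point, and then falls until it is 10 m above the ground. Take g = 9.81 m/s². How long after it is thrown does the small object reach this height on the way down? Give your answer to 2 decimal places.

Phase 1 (rising): v₀ = 30.5 m/s, a = -9.81 m/s².
v = v₀ + at → t = (0 − 30.5) / -9.81 = 3.11 s
v² = v₀² + 2aΔx → Δx = (0² − 30.5²)/(2·-9.81) = 47.4 m

Phase 2 (falling): v₀ = 0 m/s, a = -9.81 m/s².
Falls 37.4 m from rest: t = √(2·37.4/9.81) = 2.76 s; v = g·t = 27.1 m/s.
Total time = 3.11 + 2.76 = 5.87 s

5.87 s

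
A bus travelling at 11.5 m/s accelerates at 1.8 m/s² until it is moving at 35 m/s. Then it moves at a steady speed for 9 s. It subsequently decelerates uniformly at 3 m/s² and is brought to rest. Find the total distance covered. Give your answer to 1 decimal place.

822.7 m

Phase 1 (accelerating): v₀ = 11.5 m/s, a = 1.8 m/s².
v = v₀ + at → t = (35 − 11.5) / 1.8 = 13.1 s
v² = v₀² + 2aΔx → Δx = (35² − 11.5²)/(2·1.8) = 304 m

Phase 2 (constant speed): v₀ = 35.0 m/s, a = 0 m/s².
v = v₀ + at = 35.0 + (0)(9) = 35.0 m/s
Δx = v₀t + ½at² = 35.0·9 + 0.5·0·9² = 315 m

Phase 3 (decelerating): v₀ = 35.0 m/s, a = -3 m/s².
v = v₀ + at → t = (0 − 35.0) / -3 = 11.7 s
v² = v₀² + 2aΔx → Δx = (0² − 35.0²)/(2·-3) = 204 m
Total distance = 304 + 315 + 204 = 823 m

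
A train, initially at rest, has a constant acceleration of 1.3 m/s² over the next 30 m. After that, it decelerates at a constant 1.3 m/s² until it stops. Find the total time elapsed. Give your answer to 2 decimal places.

13.59 s

Phase 1 (accelerating): v₀ = 0 m/s, a = 1.3 m/s².
v² = v₀² + 2aΔx = 0² + 2·1.3·30 = 78.0 → v = 8.83 m/s
t = (v − v₀)/a = (8.83 − 0)/1.3 = 6.79 s

Phase 2 (decelerating): v₀ = 8.83 m/s, a = -1.3 m/s².
v = v₀ + at → t = (0 − 8.83) / -1.3 = 6.79 s
v² = v₀² + 2aΔx → Δx = (0² − 8.83²)/(2·-1.3) = 30.0 m
Total time = 6.79 + 6.79 = 13.6 s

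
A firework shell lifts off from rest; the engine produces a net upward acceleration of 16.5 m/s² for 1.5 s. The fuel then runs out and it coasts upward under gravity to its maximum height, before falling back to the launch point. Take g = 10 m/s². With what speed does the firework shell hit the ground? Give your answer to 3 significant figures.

Phase 1 (powered ascent): v₀ = 0 m/s, a = 16.5 m/s².
v = v₀ + at = 0 + (16.5)(1.5) = 24.8 m/s
Δx = v₀t + ½at² = 0·1.5 + 0.5·16.5·1.5² = 18.6 m

Phase 2 (coasting upward): v₀ = 24.8 m/s, a = -10 m/s².
v = v₀ + at → t = (0 − 24.8) / -10 = 2.48 s
v² = v₀² + 2aΔx → Δx = (0² − 24.8²)/(2·-10) = 30.6 m

Phase 3 (free fall): v₀ = 0 m/s, a = -10 m/s².
Falls 49.2 m from rest: t = √(2·49.2/10) = 3.14 s; v = g·t = 31.4 m/s.
Impact speed = 31.4 m/s

31.4 m/s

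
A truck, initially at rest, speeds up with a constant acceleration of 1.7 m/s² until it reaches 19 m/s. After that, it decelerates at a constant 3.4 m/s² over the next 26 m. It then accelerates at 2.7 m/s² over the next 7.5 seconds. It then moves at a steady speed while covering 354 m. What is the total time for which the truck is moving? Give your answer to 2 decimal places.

Phase 1 (accelerating): v₀ = 0 m/s, a = 1.7 m/s².
v = v₀ + at → t = (19 − 0) / 1.7 = 11.2 s
v² = v₀² + 2aΔx → Δx = (19² − 0²)/(2·1.7) = 106 m

Phase 2 (decelerating): v₀ = 19.0 m/s, a = -3.4 m/s².
v² = v₀² + 2aΔx = 19.0² + 2·-3.4·26 = 184 → v = 13.6 m/s
t = (v − v₀)/a = (13.6 − 19.0)/-3.4 = 1.60 s

Phase 3 (accelerating): v₀ = 13.6 m/s, a = 2.7 m/s².
v = v₀ + at = 13.6 + (2.7)(7.5) = 33.8 m/s
Δx = v₀t + ½at² = 13.6·7.5 + 0.5·2.7·7.5² = 178 m

Phase 4 (constant speed): v₀ = 33.8 m/s, a = 0 m/s².
Constant speed: t = d/v = 354/33.8 = 10.5 s
Total time = 11.2 + 1.60 + 7.50 + 10.5 = 30.7 s

30.74 s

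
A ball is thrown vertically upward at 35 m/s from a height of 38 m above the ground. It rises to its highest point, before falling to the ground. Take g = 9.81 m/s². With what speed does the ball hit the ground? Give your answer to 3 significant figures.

44.4 m/s

Phase 1 (rising): v₀ = 35.0 m/s, a = -9.81 m/s².
v = v₀ + at → t = (0 − 35.0) / -9.81 = 3.57 s
v² = v₀² + 2aΔx → Δx = (0² − 35.0²)/(2·-9.81) = 62.4 m

Phase 2 (falling): v₀ = 0 m/s, a = -9.81 m/s².
Falls 100 m from rest: t = √(2·100/9.81) = 4.53 s; v = g·t = 44.4 m/s.
Final speed = 44.4 m/s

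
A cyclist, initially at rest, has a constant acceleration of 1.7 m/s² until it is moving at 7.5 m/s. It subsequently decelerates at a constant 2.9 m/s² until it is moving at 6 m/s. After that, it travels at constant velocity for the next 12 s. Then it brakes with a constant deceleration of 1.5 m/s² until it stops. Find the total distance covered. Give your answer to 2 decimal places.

Phase 1 (accelerating): v₀ = 0 m/s, a = 1.7 m/s².
v = v₀ + at → t = (7.5 − 0) / 1.7 = 4.41 s
v² = v₀² + 2aΔx → Δx = (7.5² − 0²)/(2·1.7) = 16.5 m

Phase 2 (decelerating): v₀ = 7.50 m/s, a = -2.9 m/s².
v = v₀ + at → t = (6 − 7.50) / -2.9 = 0.517 s
v² = v₀² + 2aΔx → Δx = (6² − 7.50²)/(2·-2.9) = 3.49 m

Phase 3 (constant speed): v₀ = 6.00 m/s, a = 0 m/s².
v = v₀ + at = 6.00 + (0)(12) = 6.00 m/s
Δx = v₀t + ½at² = 6.00·12 + 0.5·0·12² = 72.0 m

Phase 4 (decelerating): v₀ = 6.00 m/s, a = -1.5 m/s².
v = v₀ + at → t = (0 − 6.00) / -1.5 = 4.00 s
v² = v₀² + 2aΔx → Δx = (0² − 6.00²)/(2·-1.5) = 12.0 m
Total distance = 16.5 + 3.49 + 72.0 + 12.0 = 104 m

104.04 m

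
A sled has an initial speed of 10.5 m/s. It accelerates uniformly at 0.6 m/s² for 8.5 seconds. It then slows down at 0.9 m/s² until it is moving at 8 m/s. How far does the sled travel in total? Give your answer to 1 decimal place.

210.6 m

Phase 1 (accelerating): v₀ = 10.5 m/s, a = 0.6 m/s².
v = v₀ + at = 10.5 + (0.6)(8.5) = 15.6 m/s
Δx = v₀t + ½at² = 10.5·8.5 + 0.5·0.6·8.5² = 111 m

Phase 2 (decelerating): v₀ = 15.6 m/s, a = -0.9 m/s².
v = v₀ + at → t = (8 − 15.6) / -0.9 = 8.44 s
v² = v₀² + 2aΔx → Δx = (8² − 15.6²)/(2·-0.9) = 99.6 m
Total distance = 111 + 99.6 = 211 m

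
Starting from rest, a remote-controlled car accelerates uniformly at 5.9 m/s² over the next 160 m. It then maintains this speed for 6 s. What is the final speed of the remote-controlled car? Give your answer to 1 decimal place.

43.5 m/s

Phase 1 (accelerating): v₀ = 0 m/s, a = 5.9 m/s².
v² = v₀² + 2aΔx = 0² + 2·5.9·160 = 1890 → v = 43.5 m/s
t = (v − v₀)/a = (43.5 − 0)/5.9 = 7.36 s

Phase 2 (constant speed): v₀ = 43.5 m/s, a = 0 m/s².
v = v₀ + at = 43.5 + (0)(6) = 43.5 m/s
Δx = v₀t + ½at² = 43.5·6 + 0.5·0·6² = 261 m
Final speed = 43.5 m/s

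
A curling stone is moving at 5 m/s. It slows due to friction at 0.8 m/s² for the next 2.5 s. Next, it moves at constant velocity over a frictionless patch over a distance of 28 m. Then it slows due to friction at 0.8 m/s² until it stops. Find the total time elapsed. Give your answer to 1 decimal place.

Phase 1 (decelerating): v₀ = 5.00 m/s, a = -0.8 m/s².
v = v₀ + at = 5.00 + (-0.8)(2.5) = 3.00 m/s
Δx = v₀t + ½at² = 5.00·2.5 + 0.5·-0.8·2.5² = 10.0 m

Phase 2 (constant speed): v₀ = 3.00 m/s, a = 0 m/s².
Constant speed: t = d/v = 28/3.00 = 9.33 s

Phase 3 (decelerating): v₀ = 3.00 m/s, a = -0.8 m/s².
v = v₀ + at → t = (0 − 3.00) / -0.8 = 3.75 s
v² = v₀² + 2aΔx → Δx = (0² − 3.00²)/(2·-0.8) = 5.62 m
Total time = 2.50 + 9.33 + 3.75 = 15.6 s

15.6 s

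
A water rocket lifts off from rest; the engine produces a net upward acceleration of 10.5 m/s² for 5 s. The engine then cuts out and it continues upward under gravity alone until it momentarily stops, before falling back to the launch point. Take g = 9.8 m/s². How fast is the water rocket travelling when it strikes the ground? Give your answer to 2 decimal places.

Phase 1 (powered ascent): v₀ = 0 m/s, a = 10.5 m/s².
v = v₀ + at = 0 + (10.5)(5) = 52.5 m/s
Δx = v₀t + ½at² = 0·5 + 0.5·10.5·5² = 131 m

Phase 2 (coasting upward): v₀ = 52.5 m/s, a = -9.8 m/s².
v = v₀ + at → t = (0 − 52.5) / -9.8 = 5.36 s
v² = v₀² + 2aΔx → Δx = (0² − 52.5²)/(2·-9.8) = 141 m

Phase 3 (free fall): v₀ = 0 m/s, a = -9.8 m/s².
Falls 272 m from rest: t = √(2·272/9.8) = 7.45 s; v = g·t = 73.0 m/s.
Impact speed = 73.0 m/s

73.00 m/s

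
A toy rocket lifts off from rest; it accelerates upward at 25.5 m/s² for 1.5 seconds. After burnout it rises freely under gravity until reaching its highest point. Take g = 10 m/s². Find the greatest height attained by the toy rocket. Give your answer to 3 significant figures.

Phase 1 (powered ascent): v₀ = 0 m/s, a = 25.5 m/s².
v = v₀ + at = 0 + (25.5)(1.5) = 38.2 m/s
Δx = v₀t + ½at² = 0·1.5 + 0.5·25.5·1.5² = 28.7 m

Phase 2 (coasting upward): v₀ = 38.2 m/s, a = -10 m/s².
v = v₀ + at → t = (0 − 38.2) / -10 = 3.83 s
v² = v₀² + 2aΔx → Δx = (0² − 38.2²)/(2·-10) = 73.2 m
Maximum height = 28.7 + 73.2 = 102 m

102 m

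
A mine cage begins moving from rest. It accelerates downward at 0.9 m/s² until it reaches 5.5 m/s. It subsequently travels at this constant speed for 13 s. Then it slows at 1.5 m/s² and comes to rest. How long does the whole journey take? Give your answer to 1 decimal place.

Phase 1 (accelerating): v₀ = 0 m/s, a = 0.9 m/s².
v = v₀ + at → t = (5.5 − 0) / 0.9 = 6.11 s
v² = v₀² + 2aΔx → Δx = (5.5² − 0²)/(2·0.9) = 16.8 m

Phase 2 (constant speed): v₀ = 5.50 m/s, a = 0 m/s².
v = v₀ + at = 5.50 + (0)(13) = 5.50 m/s
Δx = v₀t + ½at² = 5.50·13 + 0.5·0·13² = 71.5 m

Phase 3 (decelerating): v₀ = 5.50 m/s, a = -1.5 m/s².
v = v₀ + at → t = (0 − 5.50) / -1.5 = 3.67 s
v² = v₀² + 2aΔx → Δx = (0² − 5.50²)/(2·-1.5) = 10.1 m
Total time = 6.11 + 13.0 + 3.67 = 22.8 s

22.8 s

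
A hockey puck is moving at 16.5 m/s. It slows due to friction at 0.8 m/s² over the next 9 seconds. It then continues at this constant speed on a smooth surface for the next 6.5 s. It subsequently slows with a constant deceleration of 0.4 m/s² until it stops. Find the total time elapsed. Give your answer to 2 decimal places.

Phase 1 (decelerating): v₀ = 16.5 m/s, a = -0.8 m/s².
v = v₀ + at = 16.5 + (-0.8)(9) = 9.30 m/s
Δx = v₀t + ½at² = 16.5·9 + 0.5·-0.8·9² = 116 m

Phase 2 (constant speed): v₀ = 9.30 m/s, a = 0 m/s².
v = v₀ + at = 9.30 + (0)(6.5) = 9.30 m/s
Δx = v₀t + ½at² = 9.30·6.5 + 0.5·0·6.5² = 60.5 m

Phase 3 (decelerating): v₀ = 9.30 m/s, a = -0.4 m/s².
v = v₀ + at → t = (0 − 9.30) / -0.4 = 23.2 s
v² = v₀² + 2aΔx → Δx = (0² − 9.30²)/(2·-0.4) = 108 m
Total time = 9.00 + 6.50 + 23.2 = 38.8 s

38.75 s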